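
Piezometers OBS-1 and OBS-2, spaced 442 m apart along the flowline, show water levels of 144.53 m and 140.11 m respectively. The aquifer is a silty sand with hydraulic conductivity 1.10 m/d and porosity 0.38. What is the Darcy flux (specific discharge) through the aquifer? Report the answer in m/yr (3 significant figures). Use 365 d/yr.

Hydraulic gradient i = (144.53 − 140.11) / 442 = 4.42 / 442 = 0.01000
Specific discharge q = 1.10 × 0.01000 = 0.01100 m/d
   = 0.01100 × 365 = 4.02 m/yr

4.02 m/yr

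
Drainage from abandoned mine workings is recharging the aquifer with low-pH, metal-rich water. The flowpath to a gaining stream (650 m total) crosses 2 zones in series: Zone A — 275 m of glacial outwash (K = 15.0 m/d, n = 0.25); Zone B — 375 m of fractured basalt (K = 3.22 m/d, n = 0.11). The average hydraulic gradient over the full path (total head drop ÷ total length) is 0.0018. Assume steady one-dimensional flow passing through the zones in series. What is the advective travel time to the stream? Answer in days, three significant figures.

Steady 1-D flow in series ⇒ the Darcy flux q is identical in every zone and the zone head losses add (resistances L/K in series).
Σ(L/K) = 275/15.0 + 375/3.22 = 18.33 + 116.5 = 134.8 d
K_eq = L_total / Σ(L/K) = 650 / 134.8 = 4.822 m/d
q = K_eq · i = 4.822 × 0.0018 = 0.008680 m/d (same in every zone)
Zone A: v = q/n = 0.008680/0.25 = 0.03472 m/d → t_A = 275/0.03472 = 7921 d
Zone B: v = q/n = 0.008680/0.11 = 0.07891 m/d → t_B = 375/0.07891 = 4752 d
Total t = 7921 + 4752 = 12670 d

12700 days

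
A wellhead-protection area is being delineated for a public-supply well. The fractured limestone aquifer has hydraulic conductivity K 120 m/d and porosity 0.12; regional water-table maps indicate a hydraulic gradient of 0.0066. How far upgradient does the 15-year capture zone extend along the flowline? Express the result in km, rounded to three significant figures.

36.1 km

Darcy flux q = K·i = 120 × 0.0066 = 0.7920 m/d
v = Ki/n = 120·0.0066/0.12 = 6.600 m/d
T = 15 yr × 365 = 5475 d
L = v × T = 6.600 × 5475 = 36140 m
   = 36.1 km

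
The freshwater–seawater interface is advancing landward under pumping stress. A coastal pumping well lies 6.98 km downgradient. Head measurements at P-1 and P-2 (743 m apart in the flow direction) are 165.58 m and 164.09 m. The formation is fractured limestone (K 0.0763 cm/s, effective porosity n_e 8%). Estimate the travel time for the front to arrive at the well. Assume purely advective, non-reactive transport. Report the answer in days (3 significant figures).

Hydraulic gradient i = (165.58 − 164.09) / 743 = 1.49 / 743 = 0.002005
K = 0.0763 cm/s × 864 = 65.92 m/d
Specific discharge q = 65.92 × 0.002005 = 0.1322 m/d
Average linear velocity = 0.1322 / 0.08 = 1.653 m/d
L = 6.98 km = 6980 m
t = L / v = 6980 / 1.653 = 4224 d

4220 days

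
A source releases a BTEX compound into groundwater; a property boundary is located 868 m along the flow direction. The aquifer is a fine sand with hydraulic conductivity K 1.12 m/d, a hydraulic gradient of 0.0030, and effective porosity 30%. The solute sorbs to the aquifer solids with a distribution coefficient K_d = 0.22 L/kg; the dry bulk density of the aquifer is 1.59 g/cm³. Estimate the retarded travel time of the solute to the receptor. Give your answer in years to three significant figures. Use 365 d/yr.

460 years

Specific discharge q = 1.12 × 0.0030 = 0.003360 m/d
Seepage velocity v = q / n = 0.003360 / 0.30 = 0.01120 m/d
Retardation R = 1 + ρ_b·K_d/n = 1 + 1.59×0.22/0.30 = 2.166
Contaminant velocity v_c = v/R = 0.01120/2.166 = 0.005171 m/d
t = L/v_c = 868/0.005171 = 167900 d
   = 167900/365 = 460 yr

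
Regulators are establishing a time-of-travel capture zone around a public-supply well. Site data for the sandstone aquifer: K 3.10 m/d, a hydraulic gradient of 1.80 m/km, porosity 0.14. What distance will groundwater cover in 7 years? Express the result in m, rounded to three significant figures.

102 m

q = Ki = 3.10 × 0.0018 = 0.005580 m/d
v_s = q/n_e = 0.005580/0.14 = 0.03986 m/d
T = 7 yr × 365 = 2555 d
L = v × T = 0.03986 × 2555 = 101.8 m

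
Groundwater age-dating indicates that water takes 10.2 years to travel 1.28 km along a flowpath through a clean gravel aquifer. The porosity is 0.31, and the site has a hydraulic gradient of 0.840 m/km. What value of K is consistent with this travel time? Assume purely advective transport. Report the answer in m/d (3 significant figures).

127 m/d

t = 10.2 years = 3723 d
L = 1.28 km = 1280 m
v = L / t = 1280 / 3723 = 0.3438 m/d
K = v · n / i = 0.3438 × 0.31 / 8.4e-4 = 127 m/d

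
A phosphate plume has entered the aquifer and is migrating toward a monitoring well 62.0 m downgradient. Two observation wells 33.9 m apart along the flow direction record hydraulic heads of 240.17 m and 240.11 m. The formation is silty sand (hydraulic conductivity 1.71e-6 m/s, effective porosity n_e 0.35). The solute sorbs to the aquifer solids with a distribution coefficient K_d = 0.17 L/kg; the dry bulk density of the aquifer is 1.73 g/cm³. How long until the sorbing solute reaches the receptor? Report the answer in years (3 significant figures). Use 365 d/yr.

Hydraulic gradient i = (240.17 − 240.11) / 33.9 = 0.06 / 33.9 = 0.001770
K = 1.71e-6 m/s × 86400 s/d = 0.1477 m/d
Specific discharge q = 0.1477 × 0.001770 = 2.615e-4 m/d
v = Ki/n = 0.1477·0.001770/0.35 = 7.471e-4 m/d
Retardation R = 1 + ρ_b·K_d/n = 1 + 1.73×0.17/0.35 = 1.840
Contaminant velocity v_c = v/R = 7.471e-4/1.840 = 4.060e-4 m/d
t = L/v_c = 62.0/4.060e-4 = 152700 d
   = 152700/365 = 418 yr

418 years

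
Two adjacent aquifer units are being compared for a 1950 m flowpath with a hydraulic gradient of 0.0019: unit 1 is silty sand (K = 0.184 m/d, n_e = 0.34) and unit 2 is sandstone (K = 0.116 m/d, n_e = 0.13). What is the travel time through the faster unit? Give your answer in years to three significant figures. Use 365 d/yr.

3150 years

Unit 1 (silty sand): v = 0.184×0.0019/0.34 = 0.001028 m/d, t = 1950/0.001028 = 1.896e6 d
Unit 2 (sandstone): v = 0.116×0.0019/0.13 = 0.001695 m/d, t = 1950/0.001695 = 1.150e6 d
Faster: 1.150e6 d / 365 = 3150 yr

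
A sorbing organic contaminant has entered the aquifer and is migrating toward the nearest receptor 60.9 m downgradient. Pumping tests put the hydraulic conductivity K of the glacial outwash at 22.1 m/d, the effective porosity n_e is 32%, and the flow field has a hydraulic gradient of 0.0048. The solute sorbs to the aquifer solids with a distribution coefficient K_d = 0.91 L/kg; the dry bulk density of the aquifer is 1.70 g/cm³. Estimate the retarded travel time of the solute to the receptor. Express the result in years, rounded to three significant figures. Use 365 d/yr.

q = Ki = 22.1 × 0.0048 = 0.1061 m/d
v_s = q/n_e = 0.1061/0.32 = 0.3315 m/d
Retardation R = 1 + ρ_b·K_d/n = 1 + 1.70×0.91/0.32 = 5.834
Contaminant velocity v_c = v/R = 0.3315/5.834 = 0.05682 m/d
t = L/v_c = 60.9/0.05682 = 1072 d
   = 1072/365 = 2.94 yr

2.94 years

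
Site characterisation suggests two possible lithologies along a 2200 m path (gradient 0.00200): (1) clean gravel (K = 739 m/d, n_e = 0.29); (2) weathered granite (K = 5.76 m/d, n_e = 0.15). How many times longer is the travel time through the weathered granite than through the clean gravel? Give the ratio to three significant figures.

Unit 1 (clean gravel): v = 739×0.0020/0.29 = 5.097 m/d, t = 2200/5.097 = 431.7 d
Unit 2 (weathered granite): v = 5.76×0.0020/0.15 = 0.07680 m/d, t = 2200/0.07680 = 28650 d
t(weathered granite) / t(clean gravel) = 28650/431.7 = 66.4

66.4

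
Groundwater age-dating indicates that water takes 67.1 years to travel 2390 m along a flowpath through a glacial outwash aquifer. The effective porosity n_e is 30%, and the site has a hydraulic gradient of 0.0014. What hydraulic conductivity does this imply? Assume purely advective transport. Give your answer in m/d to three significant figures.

20.9 m/d

t = 67.1 years = 24490 d
v = L / t = 2390 / 24490 = 0.09758 m/d
K = v · n / i = 0.09758 × 0.30 / 0.0014 = 20.9 m/d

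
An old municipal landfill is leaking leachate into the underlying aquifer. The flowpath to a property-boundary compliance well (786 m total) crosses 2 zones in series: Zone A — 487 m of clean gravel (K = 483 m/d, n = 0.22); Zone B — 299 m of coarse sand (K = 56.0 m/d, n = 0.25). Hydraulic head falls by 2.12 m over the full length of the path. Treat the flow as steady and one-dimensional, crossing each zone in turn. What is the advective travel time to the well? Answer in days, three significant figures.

545 days

Steady 1-D flow in series ⇒ the Darcy flux q is identical in every zone and the zone head losses add (resistances L/K in series).
Σ(L/K) = 487/483 + 299/56.0 = 1.008 + 5.339 = 6.348 d
q = ΔH / Σ(L/K) = 2.12 / 6.348 = 0.3340 m/d (same in every zone)
Zone A: v = q/n = 0.3340/0.22 = 1.518 m/d → t_A = 487/1.518 = 320.8 d
Zone B: v = q/n = 0.3340/0.25 = 1.336 m/d → t_B = 299/1.336 = 223.8 d
Total t = 320.8 + 223.8 = 544.6 d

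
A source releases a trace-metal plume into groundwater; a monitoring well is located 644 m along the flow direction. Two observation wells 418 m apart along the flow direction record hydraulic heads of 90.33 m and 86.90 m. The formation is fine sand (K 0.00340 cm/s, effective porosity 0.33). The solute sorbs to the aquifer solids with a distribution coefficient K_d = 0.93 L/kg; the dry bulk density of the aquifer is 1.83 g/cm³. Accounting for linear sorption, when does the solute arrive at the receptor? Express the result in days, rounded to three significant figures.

Hydraulic gradient i = (90.33 − 86.90) / 418 = 3.43 / 418 = 0.008206
K = 0.00340 cm/s × 864 = 2.938 m/d
Specific discharge q = 2.938 × 0.008206 = 0.02411 m/d
v = Ki/n = 2.938·0.008206/0.33 = 0.07305 m/d
Retardation R = 1 + ρ_b·K_d/n = 1 + 1.83×0.93/0.33 = 6.157
Contaminant velocity v_c = v/R = 0.07305/6.157 = 0.01186 m/d
t = L/v_c = 644/0.01186 = 54280 d

54300 days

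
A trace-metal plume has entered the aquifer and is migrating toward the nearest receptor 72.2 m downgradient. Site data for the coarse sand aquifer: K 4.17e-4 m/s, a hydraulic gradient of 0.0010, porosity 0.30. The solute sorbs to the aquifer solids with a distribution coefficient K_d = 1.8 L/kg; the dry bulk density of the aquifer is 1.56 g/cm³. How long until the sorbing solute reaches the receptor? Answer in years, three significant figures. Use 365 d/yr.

17.1 years

K = 4.17e-4 m/s × 86400 s/d = 36.03 m/d
q = Ki = 36.03 × 0.0010 = 0.03603 m/d
v_s = q/n_e = 0.03603/0.30 = 0.1201 m/d
Retardation R = 1 + ρ_b·K_d/n = 1 + 1.56×1.8/0.30 = 10.36
Contaminant velocity v_c = v/R = 0.1201/10.36 = 0.01159 m/d
t = L/v_c = 72.2/0.01159 = 6228 d
   = 6228/365 = 17.1 yr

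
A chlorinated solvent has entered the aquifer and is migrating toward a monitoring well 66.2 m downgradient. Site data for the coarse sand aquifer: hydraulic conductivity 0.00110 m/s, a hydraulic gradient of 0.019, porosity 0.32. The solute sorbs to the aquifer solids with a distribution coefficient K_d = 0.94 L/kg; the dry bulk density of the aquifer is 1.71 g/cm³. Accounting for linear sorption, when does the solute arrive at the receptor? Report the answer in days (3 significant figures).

K = 0.00110 m/s × 86400 s/d = 95.04 m/d
q = Ki = 95.04 × 0.019 = 1.806 m/d
Seepage velocity v = q / n = 1.806 / 0.32 = 5.643 m/d
Retardation R = 1 + ρ_b·K_d/n = 1 + 1.71×0.94/0.32 = 6.023
Contaminant velocity v_c = v/R = 5.643/6.023 = 0.9369 m/d
t = L/v_c = 66.2/0.9369 = 70.66 d

70.7 days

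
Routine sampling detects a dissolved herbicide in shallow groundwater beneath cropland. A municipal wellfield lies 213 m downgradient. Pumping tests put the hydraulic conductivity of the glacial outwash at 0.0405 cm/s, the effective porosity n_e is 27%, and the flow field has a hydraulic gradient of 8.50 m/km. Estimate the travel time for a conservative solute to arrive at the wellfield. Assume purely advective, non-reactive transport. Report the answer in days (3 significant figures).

K = 0.0405 cm/s × 864 = 34.99 m/d
Darcy flux q = K·i = 34.99 × 0.0085 = 0.2974 m/d
v = Ki/n = 34.99·0.0085/0.27 = 1.102 m/d
t = L / v = 213 / 1.102 = 193.4 d

193 days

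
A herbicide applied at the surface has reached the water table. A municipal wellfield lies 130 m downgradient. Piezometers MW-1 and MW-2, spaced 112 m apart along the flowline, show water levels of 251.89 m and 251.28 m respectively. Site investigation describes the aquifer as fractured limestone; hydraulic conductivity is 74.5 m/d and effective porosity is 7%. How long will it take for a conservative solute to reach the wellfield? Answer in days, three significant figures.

Hydraulic gradient i = (251.89 − 251.28) / 112 = 0.61 / 112 = 0.005446
Specific discharge q = 74.5 × 0.005446 = 0.4058 m/d
Average linear velocity = 0.4058 / 0.07 = 5.797 m/d
t = L / v = 130 / 5.797 = 22.43 d

22.4 days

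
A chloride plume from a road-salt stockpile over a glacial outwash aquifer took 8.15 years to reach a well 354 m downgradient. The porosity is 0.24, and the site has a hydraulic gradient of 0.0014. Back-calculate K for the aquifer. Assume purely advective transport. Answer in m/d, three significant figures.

20.4 m/d

t = 8.15 years = 2975 d
v = L / t = 354 / 2975 = 0.1190 m/d
K = v · n / i = 0.1190 × 0.24 / 0.0014 = 20.4 m/d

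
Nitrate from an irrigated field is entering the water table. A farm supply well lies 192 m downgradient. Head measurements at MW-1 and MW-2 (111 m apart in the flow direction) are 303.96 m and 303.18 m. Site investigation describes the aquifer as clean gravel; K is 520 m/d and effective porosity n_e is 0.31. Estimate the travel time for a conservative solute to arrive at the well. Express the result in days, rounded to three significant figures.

16.3 days

Hydraulic gradient i = (303.96 − 303.18) / 111 = 0.78 / 111 = 0.007027
Darcy flux q = K·i = 520 × 0.007027 = 3.654 m/d
Average linear velocity = 3.654 / 0.31 = 11.79 m/d
t = L / v = 192 / 11.79 = 16.29 d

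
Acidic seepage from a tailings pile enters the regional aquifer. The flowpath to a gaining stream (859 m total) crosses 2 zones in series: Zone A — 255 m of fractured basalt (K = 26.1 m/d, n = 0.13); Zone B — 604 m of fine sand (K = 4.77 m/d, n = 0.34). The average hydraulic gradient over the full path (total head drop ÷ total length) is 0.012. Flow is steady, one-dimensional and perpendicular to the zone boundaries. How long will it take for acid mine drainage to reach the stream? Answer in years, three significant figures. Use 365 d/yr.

8.65 years

For zones in series the flux q is common to all zones; the equivalent conductivity is the harmonic (thickness-weighted) mean, K_eq = L_total / Σ(L_j/K_j).
Σ(L/K) = 255/26.1 + 604/4.77 = 9.770 + 126.6 = 136.4 d
K_eq = L_total / Σ(L/K) = 859 / 136.4 = 6.298 m/d
q = K_eq · i = 6.298 × 0.012 = 0.07557 m/d (same in every zone)
Zone A: v = q/n = 0.07557/0.13 = 0.5813 m/d → t_A = 255/0.5813 = 438.6 d
Zone B: v = q/n = 0.07557/0.34 = 0.2223 m/d → t_B = 604/0.2223 = 2717 d
Total t = 438.6 + 2717 = 3156 d
   = 3156 / 365 = 8.65 yr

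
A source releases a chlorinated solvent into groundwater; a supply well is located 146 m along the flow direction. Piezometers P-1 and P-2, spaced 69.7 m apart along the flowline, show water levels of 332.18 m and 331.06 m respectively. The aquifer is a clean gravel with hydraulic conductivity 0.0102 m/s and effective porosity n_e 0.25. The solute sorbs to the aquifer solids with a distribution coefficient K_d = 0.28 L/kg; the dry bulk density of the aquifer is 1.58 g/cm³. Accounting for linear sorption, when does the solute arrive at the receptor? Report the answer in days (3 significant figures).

7.14 days

Hydraulic gradient i = (332.18 − 331.06) / 69.7 = 1.12 / 69.7 = 0.01607
K = 0.0102 m/s × 86400 s/d = 881.3 m/d
Darcy flux q = K·i = 881.3 × 0.01607 = 14.16 m/d
Average linear velocity = 14.16 / 0.25 = 56.64 m/d
Retardation R = 1 + ρ_b·K_d/n = 1 + 1.58×0.28/0.25 = 2.770
Contaminant velocity v_c = v/R = 56.64/2.770 = 20.45 m/d
t = L/v_c = 146/20.45 = 7.139 d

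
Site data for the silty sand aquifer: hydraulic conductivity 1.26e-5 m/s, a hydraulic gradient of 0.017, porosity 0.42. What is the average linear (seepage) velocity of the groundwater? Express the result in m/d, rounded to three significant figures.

K = 1.26e-5 m/s × 86400 s/d = 1.089 m/d
Specific discharge q = 1.089 × 0.017 = 0.01851 m/d
Seepage velocity v = q / n = 0.01851 / 0.42 = 0.04406 m/d

0.0441 m/d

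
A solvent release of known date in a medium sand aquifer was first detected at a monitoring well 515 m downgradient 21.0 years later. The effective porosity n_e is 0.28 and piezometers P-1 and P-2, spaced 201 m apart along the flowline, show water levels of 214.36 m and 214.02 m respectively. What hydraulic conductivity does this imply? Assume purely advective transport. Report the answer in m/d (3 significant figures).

11.1 m/d

Hydraulic gradient i = (214.36 − 214.02) / 201 = 0.34 / 201 = 0.001692
t = 21.0 years = 7665 d
v = L / t = 515 / 7665 = 0.06719 m/d
K = v · n / i = 0.06719 × 0.28 / 0.001692 = 11.1 m/d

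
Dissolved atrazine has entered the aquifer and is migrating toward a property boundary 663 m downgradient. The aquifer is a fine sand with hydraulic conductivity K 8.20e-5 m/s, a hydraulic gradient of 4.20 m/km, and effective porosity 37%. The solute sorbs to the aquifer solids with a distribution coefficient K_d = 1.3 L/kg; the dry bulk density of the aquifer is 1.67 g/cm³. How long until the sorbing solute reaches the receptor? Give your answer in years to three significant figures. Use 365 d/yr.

K = 8.20e-5 m/s × 86400 s/d = 7.085 m/d
q = Ki = 7.085 × 0.0042 = 0.02976 m/d
Seepage velocity v = q / n = 0.02976 / 0.37 = 0.08042 m/d
Retardation R = 1 + ρ_b·K_d/n = 1 + 1.67×1.3/0.37 = 6.868
Contaminant velocity v_c = v/R = 0.08042/6.868 = 0.01171 m/d
t = L/v_c = 663/0.01171 = 56620 d
   = 56620/365 = 155 yr

155 years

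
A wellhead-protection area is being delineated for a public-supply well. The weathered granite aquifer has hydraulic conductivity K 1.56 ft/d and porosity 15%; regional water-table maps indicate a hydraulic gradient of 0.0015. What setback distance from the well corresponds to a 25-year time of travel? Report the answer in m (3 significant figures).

K = 1.56 ft/d × 0.3048 = 0.4755 m/d
Darcy flux q = K·i = 0.4755 × 0.0015 = 7.132e-4 m/d
Average linear velocity = 7.132e-4 / 0.15 = 0.004755 m/d
T = 25 yr × 365 = 9125 d
L = v × T = 0.004755 × 9125 = 43.39 m

43.4 m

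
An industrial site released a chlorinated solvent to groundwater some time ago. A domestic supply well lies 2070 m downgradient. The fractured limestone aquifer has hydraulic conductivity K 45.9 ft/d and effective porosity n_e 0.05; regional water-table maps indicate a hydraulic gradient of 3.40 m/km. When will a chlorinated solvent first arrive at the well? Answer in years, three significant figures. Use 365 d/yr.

K = 45.9 ft/d × 0.3048 = 13.99 m/d
Darcy flux q = K·i = 13.99 × 0.0034 = 0.04757 m/d
v_s = q/n_e = 0.04757/0.05 = 0.9513 m/d
t = L / v = 2070 / 0.9513 = 2176 d
   = 2176 / 365 = 5.96 yr

5.96 years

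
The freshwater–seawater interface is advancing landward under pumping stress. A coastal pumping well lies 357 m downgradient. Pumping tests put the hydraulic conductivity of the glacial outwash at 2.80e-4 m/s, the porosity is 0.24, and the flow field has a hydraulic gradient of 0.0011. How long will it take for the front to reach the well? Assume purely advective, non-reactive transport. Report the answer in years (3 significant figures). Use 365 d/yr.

K = 2.80e-4 m/s × 86400 s/d = 24.19 m/d
Darcy flux q = K·i = 24.19 × 0.0011 = 0.02661 m/d
v_s = q/n_e = 0.02661/0.24 = 0.1109 m/d
t = L / v = 357 / 0.1109 = 3220 d
   = 3220 / 365 = 8.82 yr

8.82 years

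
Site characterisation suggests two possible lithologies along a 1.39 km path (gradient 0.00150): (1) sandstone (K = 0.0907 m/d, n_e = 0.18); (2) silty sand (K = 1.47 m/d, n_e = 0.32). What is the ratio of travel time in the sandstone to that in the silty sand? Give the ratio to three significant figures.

Unit 1 (sandstone): v = 0.0907×0.0015/0.18 = 7.558e-4 m/d, t = 1390/7.558e-4 = 1.839e6 d
Unit 2 (silty sand): v = 1.47×0.0015/0.32 = 0.006891 m/d, t = 1390/0.006891 = 201700 d
t(sandstone) / t(silty sand) = 1.839e6/201700 = 9.12

9.12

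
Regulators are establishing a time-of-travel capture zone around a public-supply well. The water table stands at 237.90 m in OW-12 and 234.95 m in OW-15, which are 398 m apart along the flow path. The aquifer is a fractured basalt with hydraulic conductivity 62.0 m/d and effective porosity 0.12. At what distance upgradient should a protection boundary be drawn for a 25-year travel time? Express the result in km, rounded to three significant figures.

Hydraulic gradient i = (237.90 − 234.95) / 398 = 2.95 / 398 = 0.007412
Specific discharge q = 62.0 × 0.007412 = 0.4595 m/d
v_s = q/n_e = 0.4595/0.12 = 3.830 m/d
T = 25 yr × 365 = 9125 d
L = v × T = 3.830 × 9125 = 34940 m
   = 34.9 km

34.9 km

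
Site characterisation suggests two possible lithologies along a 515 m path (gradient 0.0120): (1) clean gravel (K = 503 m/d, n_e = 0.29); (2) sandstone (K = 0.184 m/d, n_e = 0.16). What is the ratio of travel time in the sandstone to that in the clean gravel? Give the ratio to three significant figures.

Unit 1 (clean gravel): v = 503×0.012/0.29 = 20.81 m/d, t = 515/20.81 = 24.74 d
Unit 2 (sandstone): v = 0.184×0.012/0.16 = 0.01380 m/d, t = 515/0.01380 = 37320 d
t(sandstone) / t(clean gravel) = 37320/24.74 = 1510

1510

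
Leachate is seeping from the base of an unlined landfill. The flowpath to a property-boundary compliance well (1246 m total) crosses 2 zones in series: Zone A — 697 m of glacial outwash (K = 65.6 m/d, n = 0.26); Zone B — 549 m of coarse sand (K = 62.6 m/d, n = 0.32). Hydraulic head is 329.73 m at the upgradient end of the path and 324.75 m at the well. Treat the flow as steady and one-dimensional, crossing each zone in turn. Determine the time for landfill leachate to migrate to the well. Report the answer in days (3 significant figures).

Total head drop ΔH = 329.73 − 324.75 = 4.98 m
Continuity: the same q passes through each zone, so ΔH = q·Σ(L_j/K_j) — the zones act as resistances in series.
Σ(L/K) = 697/65.6 + 549/62.6 = 10.63 + 8.770 = 19.39 d
q = ΔH / Σ(L/K) = 4.98 / 19.39 = 0.2568 m/d (same in every zone)
Zone A: v = q/n = 0.2568/0.26 = 0.9876 m/d → t_A = 697/0.9876 = 705.8 d
Zone B: v = q/n = 0.2568/0.32 = 0.8024 m/d → t_B = 549/0.8024 = 684.2 d
Total t = 705.8 + 684.2 = 1390 d

1390 days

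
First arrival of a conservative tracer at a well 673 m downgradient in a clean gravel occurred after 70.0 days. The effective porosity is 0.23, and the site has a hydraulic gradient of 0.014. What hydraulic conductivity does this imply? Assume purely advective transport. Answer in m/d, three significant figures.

158 m/d

v = L / t = 673 / 70.0 = 9.614 m/d
K = v · n / i = 9.614 × 0.23 / 0.014 = 158 m/d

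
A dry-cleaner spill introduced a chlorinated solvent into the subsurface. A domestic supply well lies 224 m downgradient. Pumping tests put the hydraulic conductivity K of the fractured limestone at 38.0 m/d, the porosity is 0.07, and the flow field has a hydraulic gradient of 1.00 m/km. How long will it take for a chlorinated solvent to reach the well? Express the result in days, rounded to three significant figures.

Darcy flux q = K·i = 38.0 × 0.0010 = 0.03800 m/d
Seepage velocity v = q / n = 0.03800 / 0.07 = 0.5429 m/d
t = L / v = 224 / 0.5429 = 412.6 d

413 days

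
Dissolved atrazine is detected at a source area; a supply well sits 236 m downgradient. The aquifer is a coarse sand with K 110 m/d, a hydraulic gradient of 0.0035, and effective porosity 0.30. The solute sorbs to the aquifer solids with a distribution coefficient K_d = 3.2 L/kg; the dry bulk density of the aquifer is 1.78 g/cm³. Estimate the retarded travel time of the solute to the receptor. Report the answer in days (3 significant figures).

3680 days

Specific discharge q = 110 × 0.0035 = 0.3850 m/d
Seepage velocity v = q / n = 0.3850 / 0.30 = 1.283 m/d
Retardation R = 1 + ρ_b·K_d/n = 1 + 1.78×3.2/0.30 = 19.99
Contaminant velocity v_c = v/R = 1.283/19.99 = 0.06421 m/d
t = L/v_c = 236/0.06421 = 3675 d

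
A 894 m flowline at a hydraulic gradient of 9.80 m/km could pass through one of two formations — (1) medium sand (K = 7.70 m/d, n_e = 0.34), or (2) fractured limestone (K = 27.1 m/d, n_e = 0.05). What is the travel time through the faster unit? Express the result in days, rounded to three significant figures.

Unit 1 (medium sand): v = 7.70×0.0098/0.34 = 0.2219 m/d, t = 894/0.2219 = 4028 d
Unit 2 (fractured limestone): v = 27.1×0.0098/0.05 = 5.312 m/d, t = 894/5.312 = 168.3 d
Faster unit: t = 168 d

168 days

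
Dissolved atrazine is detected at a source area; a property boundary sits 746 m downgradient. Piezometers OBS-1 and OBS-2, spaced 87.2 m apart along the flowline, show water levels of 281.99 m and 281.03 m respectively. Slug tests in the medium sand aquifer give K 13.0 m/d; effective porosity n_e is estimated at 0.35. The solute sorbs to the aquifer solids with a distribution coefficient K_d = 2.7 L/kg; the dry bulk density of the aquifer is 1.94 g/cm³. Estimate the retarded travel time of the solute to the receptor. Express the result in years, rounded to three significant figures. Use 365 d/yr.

Hydraulic gradient i = (281.99 − 281.03) / 87.2 = 0.96 / 87.2 = 0.01101
Darcy flux q = K·i = 13.0 × 0.01101 = 0.1431 m/d
Average linear velocity = 0.1431 / 0.35 = 0.4089 m/d
Retardation R = 1 + ρ_b·K_d/n = 1 + 1.94×2.7/0.35 = 15.97
Contaminant velocity v_c = v/R = 0.4089/15.97 = 0.02561 m/d
t = L/v_c = 746/0.02561 = 29130 d
   = 29130/365 = 79.8 yr

79.8 years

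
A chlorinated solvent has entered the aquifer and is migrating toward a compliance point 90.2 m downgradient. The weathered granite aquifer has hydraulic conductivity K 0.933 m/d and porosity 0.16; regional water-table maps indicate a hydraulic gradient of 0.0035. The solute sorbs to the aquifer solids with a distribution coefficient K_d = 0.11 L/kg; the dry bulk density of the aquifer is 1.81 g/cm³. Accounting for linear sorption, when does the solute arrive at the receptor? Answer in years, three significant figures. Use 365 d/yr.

q = Ki = 0.933 × 0.0035 = 0.003266 m/d
Average linear velocity = 0.003266 / 0.16 = 0.02041 m/d
Retardation R = 1 + ρ_b·K_d/n = 1 + 1.81×0.11/0.16 = 2.244
Contaminant velocity v_c = v/R = 0.02041/2.244 = 0.009094 m/d
t = L/v_c = 90.2/0.009094 = 9919 d
   = 9919/365 = 27.2 yr

27.2 years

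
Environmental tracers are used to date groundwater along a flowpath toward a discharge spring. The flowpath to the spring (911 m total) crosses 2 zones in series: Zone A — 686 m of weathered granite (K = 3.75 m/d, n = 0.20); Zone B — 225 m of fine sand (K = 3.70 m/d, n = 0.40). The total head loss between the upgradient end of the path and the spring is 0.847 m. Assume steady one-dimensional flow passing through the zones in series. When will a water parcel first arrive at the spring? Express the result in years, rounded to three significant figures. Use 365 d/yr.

Steady 1-D flow in series ⇒ the Darcy flux q is identical in every zone and the zone head losses add (resistances L/K in series).
Σ(L/K) = 686/3.75 + 225/3.70 = 182.9 + 60.81 = 243.7 d
q = ΔH / Σ(L/K) = 0.847 / 243.7 = 0.003475 m/d (same in every zone)
Zone A: v = q/n = 0.003475/0.20 = 0.01737 m/d → t_A = 686/0.01737 = 39480 d
Zone B: v = q/n = 0.003475/0.40 = 0.008687 m/d → t_B = 225/0.008687 = 25900 d
Total t = 39480 + 25900 = 65380 d
   = 65380 / 365 = 179 yr

179 years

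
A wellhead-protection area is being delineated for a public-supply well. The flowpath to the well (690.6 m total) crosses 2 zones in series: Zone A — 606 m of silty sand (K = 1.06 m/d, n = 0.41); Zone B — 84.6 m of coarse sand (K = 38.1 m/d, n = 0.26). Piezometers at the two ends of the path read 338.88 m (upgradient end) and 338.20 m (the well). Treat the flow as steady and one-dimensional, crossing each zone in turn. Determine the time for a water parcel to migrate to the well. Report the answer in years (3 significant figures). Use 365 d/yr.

Total head drop ΔH = 338.88 − 338.20 = 0.68 m
Continuity: the same q passes through each zone, so ΔH = q·Σ(L_j/K_j) — the zones act as resistances in series.
Σ(L/K) = 606/1.06 + 84.6/38.1 = 571.7 + 2.220 = 573.9 d
q = ΔH / Σ(L/K) = 0.68 / 573.9 = 0.001185 m/d (same in every zone)
Zone A: v = q/n = 0.001185/0.41 = 0.002890 m/d → t_A = 606/0.002890 = 209700 d
Zone B: v = q/n = 0.001185/0.26 = 0.004557 m/d → t_B = 84.6/0.004557 = 18560 d
Total t = 209700 + 18560 = 228300 d
   = 228300 / 365 = 625 yr

625 years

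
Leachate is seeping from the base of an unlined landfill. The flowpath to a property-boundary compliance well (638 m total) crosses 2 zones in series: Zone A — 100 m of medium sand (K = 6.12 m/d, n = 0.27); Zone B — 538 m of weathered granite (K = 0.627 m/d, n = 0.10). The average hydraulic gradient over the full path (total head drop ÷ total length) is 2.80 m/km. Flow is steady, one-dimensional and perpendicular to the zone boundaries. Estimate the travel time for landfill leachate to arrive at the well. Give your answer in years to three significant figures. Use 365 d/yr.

108 years

Continuity: the same q passes through each zone, so ΔH = q·Σ(L_j/K_j) — the zones act as resistances in series.
Σ(L/K) = 100/6.12 + 538/0.627 = 16.34 + 858.1 = 874.4 d
K_eq = L_total / Σ(L/K) = 638 / 874.4 = 0.7296 m/d
q = K_eq · i = 0.7296 × 0.0028 = 0.002043 m/d (same in every zone)
Zone A: v = q/n = 0.002043/0.27 = 0.007567 m/d → t_A = 100/0.007567 = 13220 d
Zone B: v = q/n = 0.002043/0.10 = 0.02043 m/d → t_B = 538/0.02043 = 26330 d
Total t = 13220 + 26330 = 39550 d
   = 39550 / 365 = 108 yr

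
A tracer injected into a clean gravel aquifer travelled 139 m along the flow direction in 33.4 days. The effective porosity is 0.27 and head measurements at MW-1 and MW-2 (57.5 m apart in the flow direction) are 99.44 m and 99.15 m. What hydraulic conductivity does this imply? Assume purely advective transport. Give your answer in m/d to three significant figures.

Hydraulic gradient i = (99.44 − 99.15) / 57.5 = 0.29 / 57.5 = 0.005043
v = L / t = 139 / 33.4 = 4.162 m/d
K = v · n / i = 4.162 × 0.27 / 0.005043 = 223 m/d

223 m/d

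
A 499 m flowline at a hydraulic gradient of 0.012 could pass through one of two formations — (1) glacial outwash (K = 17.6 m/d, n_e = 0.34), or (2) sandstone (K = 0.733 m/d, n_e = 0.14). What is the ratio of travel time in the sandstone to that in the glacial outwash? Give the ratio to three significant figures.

9.89

Unit 1 (glacial outwash): v = 17.6×0.012/0.34 = 0.6212 m/d, t = 499/0.6212 = 803.3 d
Unit 2 (sandstone): v = 0.733×0.012/0.14 = 0.06283 m/d, t = 499/0.06283 = 7942 d
t(sandstone) / t(glacial outwash) = 7942/803.3 = 9.89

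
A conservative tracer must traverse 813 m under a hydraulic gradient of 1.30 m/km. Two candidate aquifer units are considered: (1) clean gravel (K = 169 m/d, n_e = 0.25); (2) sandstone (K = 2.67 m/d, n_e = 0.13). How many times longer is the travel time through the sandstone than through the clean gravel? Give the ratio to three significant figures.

Unit 1 (clean gravel): v = 169×0.0013/0.25 = 0.8788 m/d, t = 813/0.8788 = 925.1 d
Unit 2 (sandstone): v = 2.67×0.0013/0.13 = 0.02670 m/d, t = 813/0.02670 = 30450 d
t(sandstone) / t(clean gravel) = 30450/925.1 = 32.9

32.9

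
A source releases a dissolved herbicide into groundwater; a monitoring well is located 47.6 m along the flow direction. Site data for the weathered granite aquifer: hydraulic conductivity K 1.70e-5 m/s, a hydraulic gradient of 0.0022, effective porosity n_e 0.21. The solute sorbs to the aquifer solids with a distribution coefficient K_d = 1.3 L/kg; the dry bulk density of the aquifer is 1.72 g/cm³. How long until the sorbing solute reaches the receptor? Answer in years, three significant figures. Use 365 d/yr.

K = 1.70e-5 m/s × 86400 s/d = 1.469 m/d
q = Ki = 1.469 × 0.0022 = 0.003231 m/d
Seepage velocity v = q / n = 0.003231 / 0.21 = 0.01539 m/d
Retardation R = 1 + ρ_b·K_d/n = 1 + 1.72×1.3/0.21 = 11.65
Contaminant velocity v_c = v/R = 0.01539/11.65 = 0.001321 m/d
t = L/v_c = 47.6/0.001321 = 36030 d
   = 36030/365 = 98.7 yr

98.7 years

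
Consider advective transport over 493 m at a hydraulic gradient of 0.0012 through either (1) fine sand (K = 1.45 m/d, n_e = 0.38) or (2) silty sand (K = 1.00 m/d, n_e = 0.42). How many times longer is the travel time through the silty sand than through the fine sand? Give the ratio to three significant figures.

Unit 1 (fine sand): v = 1.45×0.0012/0.38 = 0.004579 m/d, t = 493/0.004579 = 107700 d
Unit 2 (silty sand): v = 1.00×0.0012/0.42 = 0.002857 m/d, t = 493/0.002857 = 172600 d
t(silty sand) / t(fine sand) = 172600/107700 = 1.60

1.60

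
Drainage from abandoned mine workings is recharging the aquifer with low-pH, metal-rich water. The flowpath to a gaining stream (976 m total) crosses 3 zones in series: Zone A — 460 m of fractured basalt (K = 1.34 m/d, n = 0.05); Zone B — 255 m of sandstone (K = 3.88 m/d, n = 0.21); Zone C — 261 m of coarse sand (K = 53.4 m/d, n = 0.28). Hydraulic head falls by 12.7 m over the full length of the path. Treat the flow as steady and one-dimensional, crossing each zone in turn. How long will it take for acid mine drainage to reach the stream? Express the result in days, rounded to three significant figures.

4880 days

Steady 1-D flow in series ⇒ the Darcy flux q is identical in every zone and the zone head losses add (resistances L/K in series).
Σ(L/K) = 460/1.34 + 255/3.88 + 261/53.4 = 343.3 + 65.72 + 4.888 = 413.9 d
q = ΔH / Σ(L/K) = 12.7 / 413.9 = 0.03068 m/d (same in every zone)
Zone A: v = q/n = 0.03068/0.05 = 0.6137 m/d → t_A = 460/0.6137 = 749.6 d
Zone B: v = q/n = 0.03068/0.21 = 0.1461 m/d → t_B = 255/0.1461 = 1745 d
Zone C: v = q/n = 0.03068/0.28 = 0.1096 m/d → t_C = 261/0.1096 = 2382 d
Total t = 749.6 + 1745 + 2382 = 4876 d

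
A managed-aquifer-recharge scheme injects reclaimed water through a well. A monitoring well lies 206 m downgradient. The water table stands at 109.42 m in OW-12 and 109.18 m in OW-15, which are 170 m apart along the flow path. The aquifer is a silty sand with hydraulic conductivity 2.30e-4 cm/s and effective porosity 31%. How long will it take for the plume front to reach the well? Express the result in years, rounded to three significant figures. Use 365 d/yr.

Hydraulic gradient i = (109.42 − 109.18) / 170 = 0.24 / 170 = 0.001412
K = 2.30e-4 cm/s × 864 = 0.1987 m/d
q = Ki = 0.1987 × 0.001412 = 2.805e-4 m/d
Average linear velocity = 2.805e-4 / 0.31 = 9.050e-4 m/d
t = L / v = 206 / 9.050e-4 = 227600 d
   = 227600 / 365 = 624 yr

624 years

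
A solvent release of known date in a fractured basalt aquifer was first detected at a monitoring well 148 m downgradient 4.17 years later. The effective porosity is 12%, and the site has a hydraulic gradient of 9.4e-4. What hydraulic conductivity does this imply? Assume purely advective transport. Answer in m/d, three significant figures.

t = 4.17 years = 1522 d
v = L / t = 148 / 1522 = 0.09724 m/d
K = v · n / i = 0.09724 × 0.12 / 9.4e-4 = 12.4 m/d

12.4 m/d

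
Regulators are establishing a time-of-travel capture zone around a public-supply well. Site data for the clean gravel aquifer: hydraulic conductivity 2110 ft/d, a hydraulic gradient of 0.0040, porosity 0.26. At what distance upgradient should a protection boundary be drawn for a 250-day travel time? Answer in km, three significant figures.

K = 2110 ft/d × 0.3048 = 643.1 m/d
q = Ki = 643.1 × 0.0040 = 2.573 m/d
Seepage velocity v = q / n = 2.573 / 0.26 = 9.894 m/d
L = v × T = 9.894 × 250 = 2474 m
   = 2.47 km

2.47 km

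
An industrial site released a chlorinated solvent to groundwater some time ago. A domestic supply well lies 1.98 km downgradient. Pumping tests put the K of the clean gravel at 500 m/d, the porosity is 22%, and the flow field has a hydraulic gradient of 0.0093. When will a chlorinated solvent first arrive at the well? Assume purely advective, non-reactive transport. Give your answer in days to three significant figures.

q = Ki = 500 × 0.0093 = 4.650 m/d
Average linear velocity = 4.650 / 0.22 = 21.14 m/d
L = 1.98 km = 1980 m
t = L / v = 1980 / 21.14 = 93.68 d

93.7 days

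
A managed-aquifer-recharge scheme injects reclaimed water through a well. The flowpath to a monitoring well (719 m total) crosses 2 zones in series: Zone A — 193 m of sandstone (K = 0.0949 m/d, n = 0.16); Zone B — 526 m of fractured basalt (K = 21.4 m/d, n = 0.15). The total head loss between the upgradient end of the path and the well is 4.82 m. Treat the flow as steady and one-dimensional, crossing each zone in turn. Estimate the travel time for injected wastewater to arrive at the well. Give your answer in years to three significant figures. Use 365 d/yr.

128 years

Continuity: the same q passes through each zone, so ΔH = q·Σ(L_j/K_j) — the zones act as resistances in series.
Σ(L/K) = 193/0.0949 + 526/21.4 = 2034 + 24.58 = 2058 d
q = ΔH / Σ(L/K) = 4.82 / 2058 = 0.002342 m/d (same in every zone)
Zone A: v = q/n = 0.002342/0.16 = 0.01464 m/d → t_A = 193/0.01464 = 13190 d
Zone B: v = q/n = 0.002342/0.15 = 0.01561 m/d → t_B = 526/0.01561 = 33690 d
Total t = 13190 + 33690 = 46880 d
   = 46880 / 365 = 128 yr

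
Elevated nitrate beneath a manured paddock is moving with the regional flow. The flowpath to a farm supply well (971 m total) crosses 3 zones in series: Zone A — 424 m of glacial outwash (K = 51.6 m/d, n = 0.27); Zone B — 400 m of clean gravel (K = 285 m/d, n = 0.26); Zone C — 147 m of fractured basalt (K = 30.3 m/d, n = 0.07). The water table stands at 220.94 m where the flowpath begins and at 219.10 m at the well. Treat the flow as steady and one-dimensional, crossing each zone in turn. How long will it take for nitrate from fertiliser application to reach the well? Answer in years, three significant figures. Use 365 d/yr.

Total head drop ΔH = 220.94 − 219.10 = 1.84 m
Continuity: the same q passes through each zone, so ΔH = q·Σ(L_j/K_j) — the zones act as resistances in series.
Σ(L/K) = 424/51.6 + 400/285 + 147/30.3 = 8.217 + 1.404 + 4.851 = 14.47 d
q = ΔH / Σ(L/K) = 1.84 / 14.47 = 0.1271 m/d (same in every zone)
Zone A: v = q/n = 0.1271/0.27 = 0.4709 m/d → t_A = 424/0.4709 = 900.4 d
Zone B: v = q/n = 0.1271/0.26 = 0.4890 m/d → t_B = 400/0.4890 = 818.0 d
Zone C: v = q/n = 0.1271/0.07 = 1.816 m/d → t_C = 147/1.816 = 80.93 d
Total t = 900.4 + 818.0 + 80.93 = 1799 d
   = 1799 / 365 = 4.93 yr

4.93 years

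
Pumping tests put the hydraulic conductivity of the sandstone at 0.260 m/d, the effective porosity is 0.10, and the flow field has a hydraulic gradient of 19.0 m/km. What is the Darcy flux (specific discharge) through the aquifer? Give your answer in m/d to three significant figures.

0.00494 m/d

q = Ki = 0.260 × 0.019 = 0.004940 m/d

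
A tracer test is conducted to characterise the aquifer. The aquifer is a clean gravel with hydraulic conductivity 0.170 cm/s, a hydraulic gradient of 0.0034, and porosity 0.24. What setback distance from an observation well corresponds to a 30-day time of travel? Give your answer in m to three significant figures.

K = 0.170 cm/s × 864 = 146.9 m/d
q = Ki = 146.9 × 0.0034 = 0.4994 m/d
v_s = q/n_e = 0.4994/0.24 = 2.081 m/d
L = v × T = 2.081 × 30 = 62.42 m

62.4 m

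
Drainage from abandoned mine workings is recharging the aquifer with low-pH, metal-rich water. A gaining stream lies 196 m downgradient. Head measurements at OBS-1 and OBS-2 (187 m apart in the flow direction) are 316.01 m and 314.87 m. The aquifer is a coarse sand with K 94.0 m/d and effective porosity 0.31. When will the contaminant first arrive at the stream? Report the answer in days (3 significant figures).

106 days

Hydraulic gradient i = (316.01 − 314.87) / 187 = 1.14 / 187 = 0.006096
Specific discharge q = 94.0 × 0.006096 = 0.5730 m/d
Average linear velocity = 0.5730 / 0.31 = 1.849 m/d
t = L / v = 196 / 1.849 = 106.0 d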